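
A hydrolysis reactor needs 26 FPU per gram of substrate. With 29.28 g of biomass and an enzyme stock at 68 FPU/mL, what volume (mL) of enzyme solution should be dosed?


V = dosage * m_sub / activity
V = 26 * 29.28 / 68
V = 11.1953 mL

11.1953 mL


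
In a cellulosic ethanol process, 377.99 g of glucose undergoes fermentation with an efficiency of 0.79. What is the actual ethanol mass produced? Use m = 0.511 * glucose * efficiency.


Actual ethanol: m = 0.511 * 377.99 * 0.79
m = 152.5908 g

152.5908 g


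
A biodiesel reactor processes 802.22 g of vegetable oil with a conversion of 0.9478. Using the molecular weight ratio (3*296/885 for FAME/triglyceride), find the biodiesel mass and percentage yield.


m_FAME = oil * conv * (3 * 296 / 885) = oil * conv * (888/885)
= 802.22 * 0.9478 * 888 / 885
= 762.9216 g
Y = m_FAME / oil * 100 = conv * (888/885) * 100
= 0.9478 * 888 / 885 * 100
= 95.10%

762.9216 g FAME; Y = 95.10%


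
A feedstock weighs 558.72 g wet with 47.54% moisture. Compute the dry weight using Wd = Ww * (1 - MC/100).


Wd = Ww * (1 - MC/100)
= 558.72 * (1 - 47.54/100)
= 293.1045 g

293.1045 g


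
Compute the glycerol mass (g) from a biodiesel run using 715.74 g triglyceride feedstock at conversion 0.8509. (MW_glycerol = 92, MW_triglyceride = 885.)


glycerol = oil * conv * (92/885)
= 715.74 * 0.8509 * 92 / 885
= 63.3109 g

63.3109 g


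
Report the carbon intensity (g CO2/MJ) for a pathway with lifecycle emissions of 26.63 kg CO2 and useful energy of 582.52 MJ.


CI = CO2 * 1000 / E
= 26.63 * 1000 / 582.52
= 45.7152 g CO2/MJ

45.7152 g CO2/MJ


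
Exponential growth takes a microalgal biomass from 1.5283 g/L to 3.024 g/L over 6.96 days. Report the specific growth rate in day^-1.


mu = ln(X2/X1) / dt
= ln(3.024/1.5283) / 6.96
= 0.0980 per day

0.0980 per day


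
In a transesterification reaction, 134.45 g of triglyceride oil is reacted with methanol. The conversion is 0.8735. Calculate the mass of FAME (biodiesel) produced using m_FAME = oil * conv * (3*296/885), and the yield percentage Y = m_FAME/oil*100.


m_FAME = oil * conv * (3 * 296 / 885) = oil * conv * (888/885)
= 134.45 * 0.8735 * 888 / 885
= 117.8402 g
Y = m_FAME / oil * 100 = conv * (888/885) * 100
= 0.8735 * 888 / 885 * 100
= 87.65%

117.8402 g FAME; Y = 87.65%


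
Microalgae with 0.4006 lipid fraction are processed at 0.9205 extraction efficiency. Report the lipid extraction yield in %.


Y = lipid_content * extraction_eff * 100
= 0.4006 * 0.9205 * 100
= 36.8752%

36.8752%


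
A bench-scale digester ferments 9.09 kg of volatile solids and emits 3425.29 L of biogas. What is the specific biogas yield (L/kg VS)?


Y = V / VS
= 3425.29 / 9.09
= 376.8196 L/kg VS

376.8196 L/kg VS


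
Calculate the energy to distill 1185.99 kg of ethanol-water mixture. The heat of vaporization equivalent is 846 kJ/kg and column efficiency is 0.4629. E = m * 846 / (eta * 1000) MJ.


E = m * 846 / (eta * 1000)
= 1185.99 * 846 / (0.4629 * 1000)
= 2167.5255 MJ

2167.5255 MJ


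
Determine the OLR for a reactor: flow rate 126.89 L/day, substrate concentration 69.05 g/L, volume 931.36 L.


OLR = Q * S / V
= 126.89 * 69.05 / 931.36
= 9.4075 g/L/day

9.4075 g/L/day


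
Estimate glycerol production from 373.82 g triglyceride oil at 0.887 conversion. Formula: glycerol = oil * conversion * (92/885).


glycerol = oil * conv * (92/885)
= 373.82 * 0.887 * 92 / 885
= 34.4692 g

34.4692 g


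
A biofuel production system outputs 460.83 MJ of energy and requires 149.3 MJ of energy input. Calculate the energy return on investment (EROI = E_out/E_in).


EROI = E_out / E_in
= 460.83 / 149.3
= 3.0866

3.0866


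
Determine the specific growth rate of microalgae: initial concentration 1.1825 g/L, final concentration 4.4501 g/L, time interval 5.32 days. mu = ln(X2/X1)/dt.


mu = ln(X2/X1) / dt
= ln(4.4501/1.1825) / 5.32
= 0.2491 per day

0.2491 per day


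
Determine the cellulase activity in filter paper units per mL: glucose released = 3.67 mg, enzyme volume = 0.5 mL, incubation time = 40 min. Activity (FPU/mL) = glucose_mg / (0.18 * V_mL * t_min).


Activity = glucose_mg / (0.18 mg/umol * V_mL * t_min)
= 3.67 / (0.18 * 0.5 * 40)
= 1.0194 FPU/mL

1.0194 FPU/mL


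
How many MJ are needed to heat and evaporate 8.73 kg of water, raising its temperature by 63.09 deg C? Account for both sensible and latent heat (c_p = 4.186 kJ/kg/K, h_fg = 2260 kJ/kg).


E = m_water * (4.186 * dT + 2260) / 1000
= 8.73 * (4.186 * 63.09 + 2260) / 1000
= 22.0353 MJ

22.0353 MJ


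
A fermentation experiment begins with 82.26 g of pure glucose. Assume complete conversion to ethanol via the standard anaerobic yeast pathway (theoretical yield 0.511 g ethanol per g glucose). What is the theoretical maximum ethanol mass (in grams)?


Theoretical ethanol yield: m_EtOH = 0.511 * m_glucose
m_EtOH = 0.511 * 82.26 = 42.0349 g

42.0349 g


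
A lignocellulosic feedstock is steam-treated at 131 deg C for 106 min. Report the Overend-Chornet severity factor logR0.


logR0 = log10(t * exp((T - 100) / 14.75))
= log10(106 * exp((131 - 100) / 14.75))
= 2.9381

2.9381


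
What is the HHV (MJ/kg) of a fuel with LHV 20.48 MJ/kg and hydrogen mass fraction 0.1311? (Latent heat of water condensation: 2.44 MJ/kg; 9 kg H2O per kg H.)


HHV = LHV + H_frac * 9 * 2.44
= 20.48 + 0.1311 * 9 * 2.44
= 23.3590 MJ/kg

23.3590 MJ/kg


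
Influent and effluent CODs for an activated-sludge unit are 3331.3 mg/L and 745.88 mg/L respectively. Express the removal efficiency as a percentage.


eta = (COD_in - COD_out) / COD_in * 100
= (3331.3 - 745.88) / 3331.3 * 100
= 77.6099%

77.6099%


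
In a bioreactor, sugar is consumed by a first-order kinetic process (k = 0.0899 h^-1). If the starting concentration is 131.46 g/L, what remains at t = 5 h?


S = S0 * exp(-k * t)
S = 131.46 * exp(-0.0899 * 5)
S = 83.8645 g/L

83.8645 g/L


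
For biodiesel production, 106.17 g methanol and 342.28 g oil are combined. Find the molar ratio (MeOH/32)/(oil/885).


Molar ratio = n_MeOH / n_oil = (MeOH/32) / (oil/885) = (MeOH * 885) / (32 * oil)
= (106.17 * 885) / (32 * 342.28)
= 8.5785

8.5785


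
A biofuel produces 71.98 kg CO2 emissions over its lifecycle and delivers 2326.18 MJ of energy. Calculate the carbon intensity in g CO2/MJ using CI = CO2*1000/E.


CI = CO2 * 1000 / E
= 71.98 * 1000 / 2326.18
= 30.9434 g CO2/MJ

30.9434 g CO2/MJ


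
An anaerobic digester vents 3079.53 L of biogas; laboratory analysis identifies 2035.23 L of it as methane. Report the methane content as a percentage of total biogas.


CH4% = V_CH4 / V_total * 100
= 2035.23 / 3079.53 * 100
= 66.0890%

66.0890%


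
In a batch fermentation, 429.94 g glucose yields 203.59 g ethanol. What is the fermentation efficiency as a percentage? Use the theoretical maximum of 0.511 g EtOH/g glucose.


Fermentation efficiency = (actual / (0.511 * glucose)) * 100
= (203.59 / (0.511 * 429.94)) * 100
= 92.6676%

92.6676%


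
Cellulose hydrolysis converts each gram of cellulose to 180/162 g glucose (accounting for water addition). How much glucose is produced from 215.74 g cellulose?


glucose = cellulose * 180/162
= 215.74 * 180/162
= 239.7111 g

239.7111 g


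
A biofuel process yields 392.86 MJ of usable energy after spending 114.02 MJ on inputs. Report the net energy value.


NEV = E_out - E_in
= 392.86 - 114.02
= 278.8400 MJ

278.8400 MJ


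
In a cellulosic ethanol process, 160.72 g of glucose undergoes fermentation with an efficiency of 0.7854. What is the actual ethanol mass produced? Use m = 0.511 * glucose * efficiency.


Actual ethanol: m = 0.511 * 160.72 * 0.7854
m = 64.5033 g

64.5033 g


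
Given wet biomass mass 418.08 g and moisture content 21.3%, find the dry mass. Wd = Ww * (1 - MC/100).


Wd = Ww * (1 - MC/100)
= 418.08 * (1 - 21.3/100)
= 329.0290 g

329.0290 g


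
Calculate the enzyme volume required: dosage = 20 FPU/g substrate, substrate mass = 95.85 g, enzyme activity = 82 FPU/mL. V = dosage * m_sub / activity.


V = dosage * m_sub / activity
V = 20 * 95.85 / 82
V = 23.3780 mL

23.3780 mL


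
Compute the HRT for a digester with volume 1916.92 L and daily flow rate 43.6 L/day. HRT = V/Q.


HRT = V / Q
= 1916.92 / 43.6
= 43.9661 days

43.9661 days


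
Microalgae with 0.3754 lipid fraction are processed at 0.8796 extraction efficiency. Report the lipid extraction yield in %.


Y = lipid_content * extraction_eff * 100
= 0.3754 * 0.8796 * 100
= 33.0202%

33.0202%


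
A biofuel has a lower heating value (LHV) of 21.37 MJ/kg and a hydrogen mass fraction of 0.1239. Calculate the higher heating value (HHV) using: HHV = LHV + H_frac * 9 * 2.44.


HHV = LHV + H_frac * 9 * 2.44
= 21.37 + 0.1239 * 9 * 2.44
= 24.0908 MJ/kg

24.0908 MJ/kg


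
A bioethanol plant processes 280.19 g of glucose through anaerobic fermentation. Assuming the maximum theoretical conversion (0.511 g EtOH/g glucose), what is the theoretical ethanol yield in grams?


Theoretical ethanol yield: m_EtOH = 0.511 * m_glucose
m_EtOH = 0.511 * 280.19 = 143.1771 g

143.1771 g


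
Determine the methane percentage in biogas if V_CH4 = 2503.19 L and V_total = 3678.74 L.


CH4% = V_CH4 / V_total * 100
= 2503.19 / 3678.74 * 100
= 68.0448%

68.0448%


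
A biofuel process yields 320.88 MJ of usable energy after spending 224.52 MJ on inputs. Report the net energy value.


NEV = E_out - E_in
= 320.88 - 224.52
= 96.3600 MJ

96.3600 MJ


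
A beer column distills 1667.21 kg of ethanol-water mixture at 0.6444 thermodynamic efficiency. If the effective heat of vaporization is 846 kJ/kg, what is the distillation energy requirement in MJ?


E = m * 846 / (eta * 1000)
= 1667.21 * 846 / (0.6444 * 1000)
= 2188.7953 MJ

2188.7953 MJ


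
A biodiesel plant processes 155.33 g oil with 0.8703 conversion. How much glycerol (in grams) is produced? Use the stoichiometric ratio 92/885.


glycerol = oil * conv * (92/885)
= 155.33 * 0.8703 * 92 / 885
= 14.0530 g

14.0530 g


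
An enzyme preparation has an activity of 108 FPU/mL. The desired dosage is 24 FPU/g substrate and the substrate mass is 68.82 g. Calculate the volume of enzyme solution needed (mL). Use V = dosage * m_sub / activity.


V = dosage * m_sub / activity
V = 24 * 68.82 / 108
V = 15.2933 mL

15.2933 mL


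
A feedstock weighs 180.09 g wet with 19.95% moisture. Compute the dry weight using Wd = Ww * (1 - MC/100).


Wd = Ww * (1 - MC/100)
= 180.09 * (1 - 19.95/100)
= 144.1620 g

144.1620 g


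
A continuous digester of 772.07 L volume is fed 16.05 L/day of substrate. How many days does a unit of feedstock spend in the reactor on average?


HRT = V / Q
= 772.07 / 16.05
= 48.1040 days

48.1040 days


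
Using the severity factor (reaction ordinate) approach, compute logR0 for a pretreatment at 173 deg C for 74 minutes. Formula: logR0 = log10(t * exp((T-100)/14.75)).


logR0 = log10(t * exp((T - 100) / 14.75))
= log10(74 * exp((173 - 100) / 14.75))
= 4.0186

4.0186


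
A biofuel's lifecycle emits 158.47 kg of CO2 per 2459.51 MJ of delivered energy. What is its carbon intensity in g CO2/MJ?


CI = CO2 * 1000 / E
= 158.47 * 1000 / 2459.51
= 64.4315 g CO2/MJ

64.4315 g CO2/MJ


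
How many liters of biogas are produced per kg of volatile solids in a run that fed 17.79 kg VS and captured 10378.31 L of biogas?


Y = V / VS
= 10378.31 / 17.79
= 583.3789 L/kg VS

583.3789 L/kg VS


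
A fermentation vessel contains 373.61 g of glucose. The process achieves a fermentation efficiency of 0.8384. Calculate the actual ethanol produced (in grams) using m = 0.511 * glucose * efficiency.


Actual ethanol: m = 0.511 * 373.61 * 0.8384
m = 160.0629 g

160.0629 g


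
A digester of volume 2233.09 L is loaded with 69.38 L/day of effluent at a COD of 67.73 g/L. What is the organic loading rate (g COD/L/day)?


OLR = Q * S / V
= 69.38 * 67.73 / 2233.09
= 2.1043 g/L/day

2.1043 g/L/day


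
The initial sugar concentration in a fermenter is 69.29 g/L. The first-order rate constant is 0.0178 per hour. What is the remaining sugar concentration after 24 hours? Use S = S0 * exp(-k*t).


S = S0 * exp(-k * t)
S = 69.29 * exp(-0.0178 * 24)
S = 45.2002 g/L

45.2002 g/L


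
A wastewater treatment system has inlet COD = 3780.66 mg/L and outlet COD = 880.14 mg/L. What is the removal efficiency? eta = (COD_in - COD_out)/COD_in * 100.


eta = (COD_in - COD_out) / COD_in * 100
= (3780.66 - 880.14) / 3780.66 * 100
= 76.7199%

76.7199%


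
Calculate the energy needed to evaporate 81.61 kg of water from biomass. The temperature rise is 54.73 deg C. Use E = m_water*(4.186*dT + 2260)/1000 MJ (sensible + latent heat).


E = m_water * (4.186 * dT + 2260) / 1000
= 81.61 * (4.186 * 54.73 + 2260) / 1000
= 203.1354 MJ

203.1354 MJ


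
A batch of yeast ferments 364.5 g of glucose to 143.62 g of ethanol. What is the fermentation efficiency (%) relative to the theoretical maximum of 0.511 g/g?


Fermentation efficiency = (actual / (0.511 * glucose)) * 100
= (143.62 / (0.511 * 364.5)) * 100
= 77.1075%

77.1075%


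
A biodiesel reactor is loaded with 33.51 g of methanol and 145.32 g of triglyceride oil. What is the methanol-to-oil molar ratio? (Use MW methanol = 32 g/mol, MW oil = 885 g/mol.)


Molar ratio = n_MeOH / n_oil = (MeOH/32) / (oil/885) = (MeOH * 885) / (32 * oil)
= (33.51 * 885) / (32 * 145.32)
= 6.3774

6.3774


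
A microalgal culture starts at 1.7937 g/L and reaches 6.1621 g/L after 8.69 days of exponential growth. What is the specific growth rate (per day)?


mu = ln(X2/X1) / dt
= ln(6.1621/1.7937) / 8.69
= 0.1420 per day

0.1420 per day


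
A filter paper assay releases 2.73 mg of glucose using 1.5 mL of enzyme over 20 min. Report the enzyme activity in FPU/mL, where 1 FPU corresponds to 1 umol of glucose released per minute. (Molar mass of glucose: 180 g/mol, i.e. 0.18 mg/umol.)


Activity = glucose_mg / (0.18 mg/umol * V_mL * t_min)
= 2.73 / (0.18 * 1.5 * 20)
= 0.5056 FPU/mL

0.5056 FPU/mL


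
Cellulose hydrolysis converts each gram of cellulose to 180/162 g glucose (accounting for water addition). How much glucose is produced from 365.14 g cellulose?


glucose = cellulose * 180/162
= 365.14 * 180/162
= 405.7111 g

405.7111 g


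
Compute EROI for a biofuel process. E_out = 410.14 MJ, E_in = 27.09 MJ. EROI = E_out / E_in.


EROI = E_out / E_in
= 410.14 / 27.09
= 15.1399

15.1399


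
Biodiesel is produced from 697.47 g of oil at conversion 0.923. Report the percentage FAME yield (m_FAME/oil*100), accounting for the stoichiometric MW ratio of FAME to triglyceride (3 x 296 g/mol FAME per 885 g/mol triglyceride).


m_FAME = oil * conv * (3 * 296 / 885) = oil * conv * (888/885)
= 697.47 * 0.923 * 888 / 885
= 645.9471 g
Y = m_FAME / oil * 100 = conv * (888/885) * 100
= 0.923 * 888 / 885 * 100
= 92.61%

92.61%


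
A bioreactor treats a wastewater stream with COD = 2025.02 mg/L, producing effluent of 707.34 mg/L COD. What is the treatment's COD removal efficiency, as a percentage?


eta = (COD_in - COD_out) / COD_in * 100
= (2025.02 - 707.34) / 2025.02 * 100
= 65.0700%

65.0700%


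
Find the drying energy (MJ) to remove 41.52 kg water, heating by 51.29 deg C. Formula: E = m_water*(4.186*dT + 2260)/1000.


E = m_water * (4.186 * dT + 2260) / 1000
= 41.52 * (4.186 * 51.29 + 2260) / 1000
= 102.7495 MJ

102.7495 MJ


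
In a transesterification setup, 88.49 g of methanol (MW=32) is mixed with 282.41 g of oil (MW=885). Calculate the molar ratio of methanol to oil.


Molar ratio = n_MeOH / n_oil = (MeOH/32) / (oil/885) = (MeOH * 885) / (32 * oil)
= (88.49 * 885) / (32 * 282.41)
= 8.6658

8.6658


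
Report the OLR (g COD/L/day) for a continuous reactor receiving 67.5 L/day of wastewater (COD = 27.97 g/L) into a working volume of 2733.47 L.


OLR = Q * S / V
= 67.5 * 27.97 / 2733.47
= 0.6907 g/L/day

0.6907 g/L/day


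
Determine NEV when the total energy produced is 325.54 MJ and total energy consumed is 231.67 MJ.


NEV = E_out - E_in
= 325.54 - 231.67
= 93.8700 MJ

93.8700 MJ


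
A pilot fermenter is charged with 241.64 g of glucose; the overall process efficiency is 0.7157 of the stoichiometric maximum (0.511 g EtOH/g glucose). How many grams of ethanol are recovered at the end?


Actual ethanol: m = 0.511 * 241.64 * 0.7157
m = 88.3732 g

88.3732 g


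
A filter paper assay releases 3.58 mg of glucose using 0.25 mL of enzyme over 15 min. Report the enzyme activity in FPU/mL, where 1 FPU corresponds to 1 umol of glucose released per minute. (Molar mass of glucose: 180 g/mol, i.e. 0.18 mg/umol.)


Activity = glucose_mg / (0.18 mg/umol * V_mL * t_min)
= 3.58 / (0.18 * 0.25 * 15)
= 5.3037 FPU/mL

5.3037 FPU/mL


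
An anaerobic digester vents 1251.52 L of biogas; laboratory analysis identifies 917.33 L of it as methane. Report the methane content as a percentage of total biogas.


CH4% = V_CH4 / V_total * 100
= 917.33 / 1251.52 * 100
= 73.2973%

73.2973%


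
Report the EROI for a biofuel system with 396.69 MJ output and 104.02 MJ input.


EROI = E_out / E_in
= 396.69 / 104.02
= 3.8136

3.8136


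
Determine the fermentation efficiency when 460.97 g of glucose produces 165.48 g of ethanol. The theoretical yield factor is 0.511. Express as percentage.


Fermentation efficiency = (actual / (0.511 * glucose)) * 100
= (165.48 / (0.511 * 460.97)) * 100
= 70.2509%

70.2509%


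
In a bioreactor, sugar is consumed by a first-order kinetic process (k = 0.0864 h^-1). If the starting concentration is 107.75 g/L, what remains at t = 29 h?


S = S0 * exp(-k * t)
S = 107.75 * exp(-0.0864 * 29)
S = 8.7953 g/L

8.7953 g/L


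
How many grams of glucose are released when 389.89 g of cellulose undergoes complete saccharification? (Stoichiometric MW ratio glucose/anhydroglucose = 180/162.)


glucose = cellulose * 180/162
= 389.89 * 180/162
= 433.2111 g

433.2111 g


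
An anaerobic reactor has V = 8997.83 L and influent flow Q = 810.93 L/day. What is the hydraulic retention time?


HRT = V / Q
= 8997.83 / 810.93
= 11.0957 days

11.0957 days


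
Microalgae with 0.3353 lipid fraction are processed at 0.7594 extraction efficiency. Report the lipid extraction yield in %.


Y = lipid_content * extraction_eff * 100
= 0.3353 * 0.7594 * 100
= 25.4627%

25.4627%


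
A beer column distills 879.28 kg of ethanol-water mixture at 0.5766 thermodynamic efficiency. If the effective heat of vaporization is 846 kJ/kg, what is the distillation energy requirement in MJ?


E = m * 846 / (eta * 1000)
= 879.28 * 846 / (0.5766 * 1000)
= 1290.0986 MJ

1290.0986 MJ


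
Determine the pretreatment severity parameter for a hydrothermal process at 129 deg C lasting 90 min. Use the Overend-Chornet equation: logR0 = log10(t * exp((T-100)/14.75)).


logR0 = log10(t * exp((T - 100) / 14.75))
= log10(90 * exp((129 - 100) / 14.75))
= 2.8081

2.8081


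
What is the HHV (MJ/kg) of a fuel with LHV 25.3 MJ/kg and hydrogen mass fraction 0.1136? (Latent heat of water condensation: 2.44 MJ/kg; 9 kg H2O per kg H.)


HHV = LHV + H_frac * 9 * 2.44
= 25.3 + 0.1136 * 9 * 2.44
= 27.7947 MJ/kg

27.7947 MJ/kg


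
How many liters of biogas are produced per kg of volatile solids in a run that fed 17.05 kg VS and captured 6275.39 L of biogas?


Y = V / VS
= 6275.39 / 17.05
= 368.0581 L/kg VS

368.0581 L/kg VS


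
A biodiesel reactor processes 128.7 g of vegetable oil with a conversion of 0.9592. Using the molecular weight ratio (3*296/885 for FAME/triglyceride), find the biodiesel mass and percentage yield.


m_FAME = oil * conv * (3 * 296 / 885) = oil * conv * (888/885)
= 128.7 * 0.9592 * 888 / 885
= 123.8675 g
Y = m_FAME / oil * 100 = conv * (888/885) * 100
= 0.9592 * 888 / 885 * 100
= 96.25%

123.8675 g FAME; Y = 96.25%


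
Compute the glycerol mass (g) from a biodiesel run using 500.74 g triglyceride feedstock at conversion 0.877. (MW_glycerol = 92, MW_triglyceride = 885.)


glycerol = oil * conv * (92/885)
= 500.74 * 0.877 * 92 / 885
= 45.6516 g

45.6516 g


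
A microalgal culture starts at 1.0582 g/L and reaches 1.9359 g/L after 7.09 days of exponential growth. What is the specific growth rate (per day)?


mu = ln(X2/X1) / dt
= ln(1.9359/1.0582) / 7.09
= 0.0852 per day

0.0852 per day


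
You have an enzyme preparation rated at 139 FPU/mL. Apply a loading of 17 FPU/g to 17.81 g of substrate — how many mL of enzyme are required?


V = dosage * m_sub / activity
V = 17 * 17.81 / 139
V = 2.1782 mL

2.1782 mL


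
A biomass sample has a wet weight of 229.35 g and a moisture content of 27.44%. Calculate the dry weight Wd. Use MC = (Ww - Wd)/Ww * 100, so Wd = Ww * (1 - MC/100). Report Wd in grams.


Wd = Ww * (1 - MC/100)
= 229.35 * (1 - 27.44/100)
= 166.4164 g

166.4164 g


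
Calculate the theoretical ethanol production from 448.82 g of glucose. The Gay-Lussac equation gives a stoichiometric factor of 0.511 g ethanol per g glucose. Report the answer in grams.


Theoretical ethanol yield: m_EtOH = 0.511 * m_glucose
m_EtOH = 0.511 * 448.82 = 229.3470 g

229.3470 g


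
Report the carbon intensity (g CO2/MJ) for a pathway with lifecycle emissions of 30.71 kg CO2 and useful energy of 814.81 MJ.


CI = CO2 * 1000 / E
= 30.71 * 1000 / 814.81
= 37.6898 g CO2/MJ

37.6898 g CO2/MJ


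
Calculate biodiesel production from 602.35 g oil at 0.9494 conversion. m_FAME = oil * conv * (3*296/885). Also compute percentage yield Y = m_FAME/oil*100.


m_FAME = oil * conv * (3 * 296 / 885) = oil * conv * (888/885)
= 602.35 * 0.9494 * 888 / 885
= 573.8096 g
Y = m_FAME / oil * 100 = conv * (888/885) * 100
= 0.9494 * 888 / 885 * 100
= 95.26%

573.8096 g FAME; Y = 95.26%


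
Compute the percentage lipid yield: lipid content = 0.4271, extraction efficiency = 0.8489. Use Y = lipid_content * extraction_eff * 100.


Y = lipid_content * extraction_eff * 100
= 0.4271 * 0.8489 * 100
= 36.2565%

36.2565%


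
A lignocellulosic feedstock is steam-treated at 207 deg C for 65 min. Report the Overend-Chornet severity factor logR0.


logR0 = log10(t * exp((T - 100) / 14.75))
= log10(65 * exp((207 - 100) / 14.75))
= 4.9634

4.9634


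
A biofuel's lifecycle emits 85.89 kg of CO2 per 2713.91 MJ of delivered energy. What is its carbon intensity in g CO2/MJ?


CI = CO2 * 1000 / E
= 85.89 * 1000 / 2713.91
= 31.6481 g CO2/MJ

31.6481 g CO2/MJ


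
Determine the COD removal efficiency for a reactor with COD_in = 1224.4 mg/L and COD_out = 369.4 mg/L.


eta = (COD_in - COD_out) / COD_in * 100
= (1224.4 - 369.4) / 1224.4 * 100
= 69.8301%

69.8301%


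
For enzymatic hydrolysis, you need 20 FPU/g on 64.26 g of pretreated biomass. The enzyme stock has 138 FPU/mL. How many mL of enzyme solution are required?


V = dosage * m_sub / activity
V = 20 * 64.26 / 138
V = 9.3130 mL

9.3130 mL


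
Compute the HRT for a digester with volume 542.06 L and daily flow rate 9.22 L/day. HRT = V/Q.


HRT = V / Q
= 542.06 / 9.22
= 58.7918 days

58.7918 days


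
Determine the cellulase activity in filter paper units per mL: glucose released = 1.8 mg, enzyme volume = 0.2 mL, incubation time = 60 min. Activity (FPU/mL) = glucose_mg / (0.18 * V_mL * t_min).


Activity = glucose_mg / (0.18 mg/umol * V_mL * t_min)
= 1.8 / (0.18 * 0.2 * 60)
= 0.8333 FPU/mL

0.8333 FPU/mL


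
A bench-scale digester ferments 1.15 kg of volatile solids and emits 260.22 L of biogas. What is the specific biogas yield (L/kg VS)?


Y = V / VS
= 260.22 / 1.15
= 226.2783 L/kg VS

226.2783 L/kg VS


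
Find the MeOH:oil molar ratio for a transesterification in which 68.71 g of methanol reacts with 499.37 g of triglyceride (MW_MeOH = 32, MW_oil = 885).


Molar ratio = n_MeOH / n_oil = (MeOH/32) / (oil/885) = (MeOH * 885) / (32 * oil)
= (68.71 * 885) / (32 * 499.37)
= 3.8053

3.8053


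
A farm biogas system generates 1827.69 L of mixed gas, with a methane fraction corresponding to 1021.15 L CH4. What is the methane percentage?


CH4% = V_CH4 / V_total * 100
= 1021.15 / 1827.69 * 100
= 55.8711%

55.8711%


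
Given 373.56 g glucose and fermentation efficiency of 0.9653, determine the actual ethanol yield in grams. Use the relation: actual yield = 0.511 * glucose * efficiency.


Actual ethanol: m = 0.511 * 373.56 * 0.9653
m = 184.2653 g

184.2653 g


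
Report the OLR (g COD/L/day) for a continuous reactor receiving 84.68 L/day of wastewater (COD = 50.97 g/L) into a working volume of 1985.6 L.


OLR = Q * S / V
= 84.68 * 50.97 / 1985.6
= 2.1737 g/L/day

2.1737 g/L/day


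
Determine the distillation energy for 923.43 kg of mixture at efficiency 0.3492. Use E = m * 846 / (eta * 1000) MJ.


E = m * 846 / (eta * 1000)
= 923.43 * 846 / (0.3492 * 1000)
= 2237.1758 MJ

2237.1758 MJ


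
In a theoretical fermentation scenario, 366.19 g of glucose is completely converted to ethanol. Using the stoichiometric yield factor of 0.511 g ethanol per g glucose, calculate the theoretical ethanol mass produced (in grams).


Theoretical ethanol yield: m_EtOH = 0.511 * m_glucose
m_EtOH = 0.511 * 366.19 = 187.1231 g

187.1231 g


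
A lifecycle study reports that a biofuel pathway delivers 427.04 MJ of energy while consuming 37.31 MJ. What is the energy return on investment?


EROI = E_out / E_in
= 427.04 / 37.31
= 11.4457

11.4457


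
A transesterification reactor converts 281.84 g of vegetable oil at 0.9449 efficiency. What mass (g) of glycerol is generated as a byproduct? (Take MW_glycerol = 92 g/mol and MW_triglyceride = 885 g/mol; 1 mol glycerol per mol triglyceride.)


glycerol = oil * conv * (92/885)
= 281.84 * 0.9449 * 92 / 885
= 27.6843 g

27.6843 g


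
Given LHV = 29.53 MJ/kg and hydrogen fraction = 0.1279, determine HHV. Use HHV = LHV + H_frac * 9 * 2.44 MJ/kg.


HHV = LHV + H_frac * 9 * 2.44
= 29.53 + 0.1279 * 9 * 2.44
= 32.3387 MJ/kg

32.3387 MJ/kg


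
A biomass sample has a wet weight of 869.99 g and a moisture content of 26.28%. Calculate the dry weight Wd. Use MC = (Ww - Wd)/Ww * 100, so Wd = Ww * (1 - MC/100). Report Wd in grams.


Wd = Ww * (1 - MC/100)
= 869.99 * (1 - 26.28/100)
= 641.3566 g

641.3566 g


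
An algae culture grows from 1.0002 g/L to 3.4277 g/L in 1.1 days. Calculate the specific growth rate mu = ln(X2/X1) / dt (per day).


mu = ln(X2/X1) / dt
= ln(3.4277/1.0002) / 1.1
= 1.1197 per day

1.1197 per day


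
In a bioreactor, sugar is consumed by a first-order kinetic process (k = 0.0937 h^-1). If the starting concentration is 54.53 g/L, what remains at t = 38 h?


S = S0 * exp(-k * t)
S = 54.53 * exp(-0.0937 * 38)
S = 1.5498 g/L

1.5498 g/L


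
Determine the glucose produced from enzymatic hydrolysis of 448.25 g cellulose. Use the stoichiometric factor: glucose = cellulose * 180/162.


glucose = cellulose * 180/162
= 448.25 * 180/162
= 498.0556 g

498.0556 g


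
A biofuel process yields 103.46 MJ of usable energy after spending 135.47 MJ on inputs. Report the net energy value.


NEV = E_out - E_in
= 103.46 - 135.47
= -32.0100 MJ

-32.0100 MJ


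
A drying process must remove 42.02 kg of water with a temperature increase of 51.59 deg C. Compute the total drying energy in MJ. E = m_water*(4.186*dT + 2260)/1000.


E = m_water * (4.186 * dT + 2260) / 1000
= 42.02 * (4.186 * 51.59 + 2260) / 1000
= 104.0397 MJ

104.0397 MJ


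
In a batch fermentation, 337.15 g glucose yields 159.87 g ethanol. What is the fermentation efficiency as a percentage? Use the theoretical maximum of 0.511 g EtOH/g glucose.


Fermentation efficiency = (actual / (0.511 * glucose)) * 100
= (159.87 / (0.511 * 337.15)) * 100
= 92.7946%

92.7946%


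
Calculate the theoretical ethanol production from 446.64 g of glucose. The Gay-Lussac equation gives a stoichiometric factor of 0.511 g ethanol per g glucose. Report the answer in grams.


Theoretical ethanol yield: m_EtOH = 0.511 * m_glucose
m_EtOH = 0.511 * 446.64 = 228.2330 g

228.2330 g


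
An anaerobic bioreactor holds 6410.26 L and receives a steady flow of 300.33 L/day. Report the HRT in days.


HRT = V / Q
= 6410.26 / 300.33
= 21.3441 days

21.3441 days


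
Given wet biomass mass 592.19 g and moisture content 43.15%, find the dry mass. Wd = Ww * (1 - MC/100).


Wd = Ww * (1 - MC/100)
= 592.19 * (1 - 43.15/100)
= 336.6600 g

336.6600 g


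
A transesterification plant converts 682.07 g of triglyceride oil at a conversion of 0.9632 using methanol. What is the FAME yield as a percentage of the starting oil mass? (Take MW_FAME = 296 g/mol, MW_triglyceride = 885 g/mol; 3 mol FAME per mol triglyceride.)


m_FAME = oil * conv * (3 * 296 / 885) = oil * conv * (888/885)
= 682.07 * 0.9632 * 888 / 885
= 659.1968 g
Y = m_FAME / oil * 100 = conv * (888/885) * 100
= 0.9632 * 888 / 885 * 100
= 96.65%

96.65%


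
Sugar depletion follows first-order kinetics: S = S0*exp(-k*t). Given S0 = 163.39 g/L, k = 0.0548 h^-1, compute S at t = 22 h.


S = S0 * exp(-k * t)
S = 163.39 * exp(-0.0548 * 22)
S = 48.9373 g/L

48.9373 g/L


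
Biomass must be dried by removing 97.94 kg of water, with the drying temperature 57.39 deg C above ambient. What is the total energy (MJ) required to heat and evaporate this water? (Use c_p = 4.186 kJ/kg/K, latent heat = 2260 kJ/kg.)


E = m_water * (4.186 * dT + 2260) / 1000
= 97.94 * (4.186 * 57.39 + 2260) / 1000
= 244.8730 MJ

244.8730 MJ


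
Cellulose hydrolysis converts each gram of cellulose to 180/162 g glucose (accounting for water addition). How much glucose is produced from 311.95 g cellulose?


glucose = cellulose * 180/162
= 311.95 * 180/162
= 346.6111 g

346.6111 g


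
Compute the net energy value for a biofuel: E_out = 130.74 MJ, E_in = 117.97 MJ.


NEV = E_out - E_in
= 130.74 - 117.97
= 12.7700 MJ

12.7700 MJ


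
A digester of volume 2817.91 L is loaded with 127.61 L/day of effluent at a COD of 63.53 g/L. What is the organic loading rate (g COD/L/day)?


OLR = Q * S / V
= 127.61 * 63.53 / 2817.91
= 2.8770 g/L/day

2.8770 g/L/day


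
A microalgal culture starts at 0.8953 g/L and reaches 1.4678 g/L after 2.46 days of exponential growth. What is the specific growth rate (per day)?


mu = ln(X2/X1) / dt
= ln(1.4678/0.8953) / 2.46
= 0.2010 per day

0.2010 per day


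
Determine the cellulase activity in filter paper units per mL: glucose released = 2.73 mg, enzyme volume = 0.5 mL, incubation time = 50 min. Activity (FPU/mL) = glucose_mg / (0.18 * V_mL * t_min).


Activity = glucose_mg / (0.18 mg/umol * V_mL * t_min)
= 2.73 / (0.18 * 0.5 * 50)
= 0.6067 FPU/mL

0.6067 FPU/mL


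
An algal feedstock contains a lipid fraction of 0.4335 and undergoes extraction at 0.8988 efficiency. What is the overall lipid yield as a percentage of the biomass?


Y = lipid_content * extraction_eff * 100
= 0.4335 * 0.8988 * 100
= 38.9630%

38.9630%


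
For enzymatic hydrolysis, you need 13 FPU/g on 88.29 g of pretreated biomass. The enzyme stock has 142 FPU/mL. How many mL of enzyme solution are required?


V = dosage * m_sub / activity
V = 13 * 88.29 / 142
V = 8.0829 mL

8.0829 mL


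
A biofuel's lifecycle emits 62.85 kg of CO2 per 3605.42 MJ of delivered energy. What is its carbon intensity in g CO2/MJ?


CI = CO2 * 1000 / E
= 62.85 * 1000 / 3605.42
= 17.4321 g CO2/MJ

17.4321 g CO2/MJ


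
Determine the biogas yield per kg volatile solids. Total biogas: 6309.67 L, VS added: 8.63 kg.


Y = V / VS
= 6309.67 / 8.63
= 731.1321 L/kg VS

731.1321 L/kg VS


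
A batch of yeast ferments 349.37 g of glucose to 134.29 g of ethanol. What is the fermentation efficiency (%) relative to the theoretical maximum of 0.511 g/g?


Fermentation efficiency = (actual / (0.511 * glucose)) * 100
= (134.29 / (0.511 * 349.37)) * 100
= 75.2207%

75.2207%


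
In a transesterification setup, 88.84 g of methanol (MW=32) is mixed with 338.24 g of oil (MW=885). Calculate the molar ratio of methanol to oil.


Molar ratio = n_MeOH / n_oil = (MeOH/32) / (oil/885) = (MeOH * 885) / (32 * oil)
= (88.84 * 885) / (32 * 338.24)
= 7.2640

7.2640


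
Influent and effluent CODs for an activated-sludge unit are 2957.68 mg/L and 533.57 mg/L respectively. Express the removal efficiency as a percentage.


eta = (COD_in - COD_out) / COD_in * 100
= (2957.68 - 533.57) / 2957.68 * 100
= 81.9598%

81.9598%


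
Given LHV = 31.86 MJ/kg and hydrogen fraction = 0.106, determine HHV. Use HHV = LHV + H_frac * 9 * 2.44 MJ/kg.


HHV = LHV + H_frac * 9 * 2.44
= 31.86 + 0.106 * 9 * 2.44
= 34.1878 MJ/kg

34.1878 MJ/kg


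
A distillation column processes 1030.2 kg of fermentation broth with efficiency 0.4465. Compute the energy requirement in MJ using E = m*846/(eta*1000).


E = m * 846 / (eta * 1000)
= 1030.2 * 846 / (0.4465 * 1000)
= 1951.9579 MJ

1951.9579 MJ


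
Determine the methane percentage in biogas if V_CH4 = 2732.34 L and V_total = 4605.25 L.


CH4% = V_CH4 / V_total * 100
= 2732.34 / 4605.25 * 100
= 59.3310%

59.3310%


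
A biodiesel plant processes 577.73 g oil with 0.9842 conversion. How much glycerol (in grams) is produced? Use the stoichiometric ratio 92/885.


glycerol = oil * conv * (92/885)
= 577.73 * 0.9842 * 92 / 885
= 59.1089 g

59.1089 g


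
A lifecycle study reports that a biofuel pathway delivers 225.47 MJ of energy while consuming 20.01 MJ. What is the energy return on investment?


EROI = E_out / E_in
= 225.47 / 20.01
= 11.2679

11.2679


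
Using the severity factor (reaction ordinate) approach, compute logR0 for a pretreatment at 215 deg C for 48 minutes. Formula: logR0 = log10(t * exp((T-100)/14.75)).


logR0 = log10(t * exp((T - 100) / 14.75))
= log10(48 * exp((215 - 100) / 14.75))
= 5.0673

5.0673


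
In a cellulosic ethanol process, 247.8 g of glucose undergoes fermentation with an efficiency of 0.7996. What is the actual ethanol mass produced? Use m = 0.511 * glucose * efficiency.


Actual ethanol: m = 0.511 * 247.8 * 0.7996
m = 101.2500 g

101.2500 g


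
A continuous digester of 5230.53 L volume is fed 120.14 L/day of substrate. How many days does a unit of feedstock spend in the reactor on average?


HRT = V / Q
= 5230.53 / 120.14
= 43.5370 days

43.5370 days


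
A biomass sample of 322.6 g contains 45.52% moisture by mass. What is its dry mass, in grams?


Wd = Ww * (1 - MC/100)
= 322.6 * (1 - 45.52/100)
= 175.7525 g

175.7525 g


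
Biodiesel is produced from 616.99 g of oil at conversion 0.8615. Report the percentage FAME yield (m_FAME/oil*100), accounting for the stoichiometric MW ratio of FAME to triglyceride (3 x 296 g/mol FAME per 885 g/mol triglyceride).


m_FAME = oil * conv * (3 * 296 / 885) = oil * conv * (888/885)
= 616.99 * 0.8615 * 888 / 885
= 533.3387 g
Y = m_FAME / oil * 100 = conv * (888/885) * 100
= 0.8615 * 888 / 885 * 100
= 86.44%

86.44%


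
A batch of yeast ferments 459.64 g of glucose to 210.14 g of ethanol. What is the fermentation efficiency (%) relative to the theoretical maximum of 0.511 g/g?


Fermentation efficiency = (actual / (0.511 * glucose)) * 100
= (210.14 / (0.511 * 459.64)) * 100
= 89.4685%

89.4685%


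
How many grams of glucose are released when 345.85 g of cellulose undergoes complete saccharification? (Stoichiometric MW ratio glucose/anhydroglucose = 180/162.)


glucose = cellulose * 180/162
= 345.85 * 180/162
= 384.2778 g

384.2778 g


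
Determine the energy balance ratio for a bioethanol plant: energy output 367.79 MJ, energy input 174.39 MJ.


EROI = E_out / E_in
= 367.79 / 174.39
= 2.1090

2.1090


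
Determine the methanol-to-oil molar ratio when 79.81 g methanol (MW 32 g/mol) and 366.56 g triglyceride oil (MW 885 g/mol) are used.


Molar ratio = n_MeOH / n_oil = (MeOH/32) / (oil/885) = (MeOH * 885) / (32 * oil)
= (79.81 * 885) / (32 * 366.56)
= 6.0215

6.0215


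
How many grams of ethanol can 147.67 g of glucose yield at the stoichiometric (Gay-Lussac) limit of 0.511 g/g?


Theoretical ethanol yield: m_EtOH = 0.511 * m_glucose
m_EtOH = 0.511 * 147.67 = 75.4594 g

75.4594 g


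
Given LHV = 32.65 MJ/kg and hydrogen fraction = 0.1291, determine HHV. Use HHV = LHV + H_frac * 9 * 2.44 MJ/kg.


HHV = LHV + H_frac * 9 * 2.44
= 32.65 + 0.1291 * 9 * 2.44
= 35.4850 MJ/kg

35.4850 MJ/kg


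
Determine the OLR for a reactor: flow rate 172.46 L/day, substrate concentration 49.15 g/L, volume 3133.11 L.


OLR = Q * S / V
= 172.46 * 49.15 / 3133.11
= 2.7054 g/L/day

2.7054 g/L/day


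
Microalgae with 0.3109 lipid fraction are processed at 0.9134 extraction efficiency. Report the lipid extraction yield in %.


Y = lipid_content * extraction_eff * 100
= 0.3109 * 0.9134 * 100
= 28.3976%

28.3976%


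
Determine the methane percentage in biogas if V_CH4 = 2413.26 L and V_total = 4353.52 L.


CH4% = V_CH4 / V_total * 100
= 2413.26 / 4353.52 * 100
= 55.4324%

55.4324%


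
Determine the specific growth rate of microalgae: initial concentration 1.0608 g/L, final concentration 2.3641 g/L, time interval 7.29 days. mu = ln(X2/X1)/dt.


mu = ln(X2/X1) / dt
= ln(2.3641/1.0608) / 7.29
= 0.1099 per day

0.1099 per day


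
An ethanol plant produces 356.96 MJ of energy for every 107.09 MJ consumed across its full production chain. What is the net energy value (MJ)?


NEV = E_out - E_in
= 356.96 - 107.09
= 249.8700 MJ

249.8700 MJ


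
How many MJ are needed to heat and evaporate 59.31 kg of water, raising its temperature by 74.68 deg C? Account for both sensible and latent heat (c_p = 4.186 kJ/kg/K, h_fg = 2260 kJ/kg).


E = m_water * (4.186 * dT + 2260) / 1000
= 59.31 * (4.186 * 74.68 + 2260) / 1000
= 152.5815 MJ

152.5815 MJ


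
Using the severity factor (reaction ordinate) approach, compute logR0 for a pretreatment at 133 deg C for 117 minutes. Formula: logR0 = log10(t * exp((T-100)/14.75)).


logR0 = log10(t * exp((T - 100) / 14.75))
= log10(117 * exp((133 - 100) / 14.75))
= 3.0398

3.0398


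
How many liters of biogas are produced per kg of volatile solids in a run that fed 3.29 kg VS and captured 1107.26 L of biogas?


Y = V / VS
= 1107.26 / 3.29
= 336.5532 L/kg VS

336.5532 L/kg VS


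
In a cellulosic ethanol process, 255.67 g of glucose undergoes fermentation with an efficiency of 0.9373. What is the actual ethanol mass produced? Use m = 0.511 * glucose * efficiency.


Actual ethanol: m = 0.511 * 255.67 * 0.9373
m = 122.4558 g

122.4558 g


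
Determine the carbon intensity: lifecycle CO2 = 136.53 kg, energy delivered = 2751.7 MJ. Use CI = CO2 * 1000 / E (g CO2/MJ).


CI = CO2 * 1000 / E
= 136.53 * 1000 / 2751.7
= 49.6166 g CO2/MJ

49.6166 g CO2/MJ


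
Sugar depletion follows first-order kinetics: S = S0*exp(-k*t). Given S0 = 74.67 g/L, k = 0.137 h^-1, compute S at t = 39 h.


S = S0 * exp(-k * t)
S = 74.67 * exp(-0.137 * 39)
S = 0.3570 g/L

0.3570 g/L


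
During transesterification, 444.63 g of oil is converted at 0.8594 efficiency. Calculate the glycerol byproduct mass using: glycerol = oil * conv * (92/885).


glycerol = oil * conv * (92/885)
= 444.63 * 0.8594 * 92 / 885
= 39.7227 g

39.7227 g


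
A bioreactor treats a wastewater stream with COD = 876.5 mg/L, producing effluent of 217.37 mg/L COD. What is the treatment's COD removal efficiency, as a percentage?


eta = (COD_in - COD_out) / COD_in * 100
= (876.5 - 217.37) / 876.5 * 100
= 75.2002%

75.2002%


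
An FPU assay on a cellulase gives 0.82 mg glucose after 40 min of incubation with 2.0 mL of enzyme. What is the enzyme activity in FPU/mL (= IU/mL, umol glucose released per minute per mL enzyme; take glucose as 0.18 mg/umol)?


Activity = glucose_mg / (0.18 mg/umol * V_mL * t_min)
= 0.82 / (0.18 * 2.0 * 40)
= 0.0569 FPU/mL

0.0569 FPU/mL


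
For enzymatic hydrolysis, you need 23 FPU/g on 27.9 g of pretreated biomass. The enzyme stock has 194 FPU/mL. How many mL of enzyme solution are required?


V = dosage * m_sub / activity
V = 23 * 27.9 / 194
V = 3.3077 mL

3.3077 mL
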